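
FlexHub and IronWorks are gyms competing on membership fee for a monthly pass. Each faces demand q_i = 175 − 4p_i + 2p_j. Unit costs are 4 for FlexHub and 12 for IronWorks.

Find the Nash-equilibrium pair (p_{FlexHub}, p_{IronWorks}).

FlexHub's profit: π = (p_{FlexHub} − 4)(175 − 4p_{FlexHub} + 2p_{IronWorks}).
∂π/∂p_{FlexHub} = 191 − 8p_{FlexHub} + 2p_{IronWorks} = 0 ⇒ p_{FlexHub} = 23.875 + 0.25p_{IronWorks}.
Similarly p_{IronWorks} = 27.875 + 0.25p_{FlexHub}.
Solving the two reaction functions simultaneously: (1 − (0.25)(0.25))p_{FlexHub} = 23.875 + 0.25·27.875, so 0.9375p_{FlexHub} = 987/32 and p_{FlexHub} = 32.9.
Then p_{IronWorks} = 27.875 + 0.25·32.9 = 36.1.

32.9, 36.1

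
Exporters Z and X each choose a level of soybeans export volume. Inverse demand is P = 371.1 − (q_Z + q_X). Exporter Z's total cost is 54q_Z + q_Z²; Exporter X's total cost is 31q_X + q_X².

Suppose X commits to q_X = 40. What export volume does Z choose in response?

69.275

Exporter Z's profit: π = q_Z(371.1 − (q_Z + q_X)) − 54q_Z − q_Z².
∂π/∂q_Z = 317.1 − 4q_Z − q_X = 0, so q_Z = 79.275 − 0.25q_X.
At q_X = 40: q_Z = 79.275 − 0.25·40 = 69.275.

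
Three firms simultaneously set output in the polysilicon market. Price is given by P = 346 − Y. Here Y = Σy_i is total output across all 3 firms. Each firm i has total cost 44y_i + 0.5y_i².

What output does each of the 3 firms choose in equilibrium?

A representative firm's profit is π_i = y_i(346 − Y) − 44y_i − 0.5y_i², with Y = y_i + Σ_{j≠i} y_j.
First-order condition: 302 − 3y_i − Σ_{j≠i} y_j = 0.
In a symmetric equilibrium every firm chooses the same y, so Σ_{j≠i} y_j = 2y. The condition becomes 302 − 5y = 0, giving y = 302/5 = 60.4.

60.4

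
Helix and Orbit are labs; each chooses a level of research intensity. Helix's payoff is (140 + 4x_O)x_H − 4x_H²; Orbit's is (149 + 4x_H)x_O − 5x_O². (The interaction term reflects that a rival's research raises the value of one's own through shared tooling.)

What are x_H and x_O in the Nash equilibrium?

Expanding Helix's payoff: 140x_H + 4x_Ox_H − 4x_H².
∂π/∂x_H = 140 + 4x_O − 8x_H = 0, so x_H = 17.5 + 0.5x_O.
Likewise for Orbit: x_O = 14.9 + 0.4x_H.
Plugging x_O into Helix's best response: x_H = 17.5 + 0.5(14.9 + 0.4x_H) ⇒ 0.8x_H = 24.95, so x_H = 31.1875.
Then x_O = 14.9 + 0.4·31.1875 = 27.375.

31.1875, 27.375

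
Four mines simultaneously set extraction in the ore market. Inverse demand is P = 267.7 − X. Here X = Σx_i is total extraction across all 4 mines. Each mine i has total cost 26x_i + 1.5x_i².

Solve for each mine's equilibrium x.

A representative mine's profit is π_i = x_i(267.7 − X) − 26x_i − 1.5x_i², with X = x_i + Σ_{j≠i} x_j.
First-order condition: 241.7 − 5x_i − Σ_{j≠i} x_j = 0.
Imposing symmetry (x_j = x for all j) turns Σ_{j≠i} x_j into 3x, so 241.7 = 8x and x = 30.2125.

30.2125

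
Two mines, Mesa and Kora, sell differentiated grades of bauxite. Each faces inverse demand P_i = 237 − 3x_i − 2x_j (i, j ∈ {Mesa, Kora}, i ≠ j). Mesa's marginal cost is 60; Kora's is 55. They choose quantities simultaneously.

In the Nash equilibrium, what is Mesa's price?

Mine Mesa's profit: π = x_{Mesa}(237 − 3x_{Mesa} − 2x_{Kora}) − 60x_{Mesa}.
∂π/∂x_{Mesa} = 177 − 6x_{Mesa} − 2x_{Kora} = 0 ⇒ x_{Mesa} = 29.5 − (1/3)x_{Kora}.
Similarly x_{Kora} = 91/3 − (1/3)x_{Mesa}.
Plugging x_{Kora} into Mesa's best response: x_{Mesa} = 29.5 − (1/3)(91/3 − (1/3)x_{Mesa}) ⇒ (8/9)x_{Mesa} = 349/18, so x_{Mesa} = 21.8125.
Then x_{Kora} = 91/3 − (1/3)·21.8125 = 23.0625.
P_{Mesa} = 237 − 3·21.8125 − 2·23.0625 = 125.4375.

125.4375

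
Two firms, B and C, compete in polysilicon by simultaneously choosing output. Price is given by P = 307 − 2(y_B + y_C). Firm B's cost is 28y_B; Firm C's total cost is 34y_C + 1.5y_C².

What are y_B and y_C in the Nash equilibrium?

58.625, 22.25

Firm B's profit: π = y_B(307 − 2(y_B + y_C)) − 28y_B.
∂π/∂y_B = 279 − 4y_B − 2y_C = 0, so y_B = 69.75 − 0.5y_C.
For C: ∂π/∂y_C = 273 − 7y_C − 2y_B = 0 ⇒ y_C = 39 − (2/7)y_B.
Plugging y_C into B's best response: y_B = 69.75 − 0.5(39 − (2/7)y_B) ⇒ (6/7)y_B = 50.25, so y_B = 58.625.
Then y_C = 39 − (2/7)·58.625 = 22.25.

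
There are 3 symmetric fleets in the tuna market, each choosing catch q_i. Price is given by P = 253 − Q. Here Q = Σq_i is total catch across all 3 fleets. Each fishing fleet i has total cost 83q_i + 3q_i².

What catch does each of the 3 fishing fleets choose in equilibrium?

17

A representative fishing fleet's profit is π_i = q_i(253 − Q) − 83q_i − 3q_i², with Q = q_i + Σ_{j≠i} q_j.
First-order condition: 170 − 8q_i − Σ_{j≠i} q_j = 0.
Imposing symmetry (q_j = q for all j) turns Σ_{j≠i} q_j into 2q, so 170 = 10q and q = 17.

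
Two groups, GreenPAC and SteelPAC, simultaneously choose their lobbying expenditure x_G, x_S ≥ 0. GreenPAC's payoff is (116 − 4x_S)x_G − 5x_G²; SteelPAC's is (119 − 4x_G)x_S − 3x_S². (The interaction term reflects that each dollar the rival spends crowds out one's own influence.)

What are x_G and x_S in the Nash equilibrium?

Expanding GreenPAC's payoff: 116x_G − 4x_Sx_G − 5x_G².
∂π/∂x_G = 116 − 4x_S − 10x_G = 0, so x_G = 11.6 − 0.4x_S.
Likewise for SteelPAC: x_S = 119/6 − (2/3)x_G.
Substituting the second reaction function into the first: x_G = 11.6 − 0.4(119/6 − (2/3)x_G), which gives (11/15)x_G = 11/3 ⇒ x_G = 5.
Then x_S = 119/6 − (2/3)·5 = 16.5.

5, 16.5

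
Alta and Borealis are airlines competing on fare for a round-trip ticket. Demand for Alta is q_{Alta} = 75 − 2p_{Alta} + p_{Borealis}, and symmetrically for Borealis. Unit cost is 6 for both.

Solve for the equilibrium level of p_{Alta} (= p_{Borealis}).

29

Alta's profit: π = (p_{Alta} − 6)(75 − 2p_{Alta} + p_{Borealis}).
∂π/∂p_{Alta} = 87 − 4p_{Alta} + p_{Borealis} = 0 ⇒ p_{Alta} = 21.75 + 0.25p_{Borealis}.
Setting p_{Alta} = p_{Borealis} in the reaction function: p_{Alta} = 21.75 + 0.25p_{Alta}, so p_{Alta} = 21.75 / 0.75 = 29.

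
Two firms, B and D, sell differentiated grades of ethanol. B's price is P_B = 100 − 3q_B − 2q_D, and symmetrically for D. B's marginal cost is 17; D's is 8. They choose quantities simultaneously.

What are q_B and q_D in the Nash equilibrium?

9.8125, 12.0625

Firm B's profit: π = q_B(100 − 3q_B − 2q_D) − 17q_B.
∂π/∂q_B = 83 − 6q_B − 2q_D = 0 ⇒ q_B = 83/6 − (1/3)q_D.
Similarly q_D = 46/3 − (1/3)q_B.
Substituting the second reaction function into the first: q_B = 83/6 − (1/3)(46/3 − (1/3)q_B), which gives (8/9)q_B = 157/18 ⇒ q_B = 9.8125.
Then q_D = 46/3 − (1/3)·9.8125 = 12.0625.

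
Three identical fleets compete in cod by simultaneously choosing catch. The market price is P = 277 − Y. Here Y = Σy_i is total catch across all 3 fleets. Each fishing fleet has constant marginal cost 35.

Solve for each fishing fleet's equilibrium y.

A representative fishing fleet's profit is π_i = y_i(277 − Y) − 35y_i, with Y = y_i + Σ_{j≠i} y_j.
First-order condition: 242 − 2y_i − Σ_{j≠i} y_j = 0.
In a symmetric equilibrium every fishing fleet chooses the same y, so Σ_{j≠i} y_j = 2y. The condition becomes 242 − 4y = 0, giving y = 242/4 = 60.5.

60.5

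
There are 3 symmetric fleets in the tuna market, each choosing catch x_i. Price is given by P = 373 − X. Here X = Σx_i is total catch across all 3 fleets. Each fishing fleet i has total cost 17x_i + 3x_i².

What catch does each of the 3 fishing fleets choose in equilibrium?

35.6

A representative fishing fleet's profit is π_i = x_i(373 − X) − 17x_i − 3x_i², with X = x_i + Σ_{j≠i} x_j.
First-order condition: 356 − 8x_i − Σ_{j≠i} x_j = 0.
In a symmetric equilibrium every fishing fleet chooses the same x, so Σ_{j≠i} x_j = 2x. The condition becomes 356 − 10x = 0, giving x = 356/10 = 35.6.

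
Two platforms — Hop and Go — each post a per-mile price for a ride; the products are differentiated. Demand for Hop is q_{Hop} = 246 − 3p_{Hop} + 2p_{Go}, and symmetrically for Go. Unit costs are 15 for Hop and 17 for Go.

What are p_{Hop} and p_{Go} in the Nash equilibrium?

73.125, 73.875

Hop's profit: π = (p_{Hop} − 15)(246 − 3p_{Hop} + 2p_{Go}).
∂π/∂p_{Hop} = 291 − 6p_{Hop} + 2p_{Go} = 0 ⇒ p_{Hop} = 48.5 + (1/3)p_{Go}.
Similarly p_{Go} = 49.5 + (1/3)p_{Hop}.
Plugging p_{Go} into Hop's best response: p_{Hop} = 48.5 + (1/3)(49.5 + (1/3)p_{Hop}) ⇒ (8/9)p_{Hop} = 65, so p_{Hop} = 73.125.
Then p_{Go} = 49.5 + (1/3)·73.125 = 73.875.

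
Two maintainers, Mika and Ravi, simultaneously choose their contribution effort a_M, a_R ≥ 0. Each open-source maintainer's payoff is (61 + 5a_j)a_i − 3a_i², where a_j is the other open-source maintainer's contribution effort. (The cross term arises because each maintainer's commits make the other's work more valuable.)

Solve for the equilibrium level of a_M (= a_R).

61

Mika's payoff is (61 + 5a_R)a_M − 3a_M².
∂π/∂a_M = 61 + 5a_R − 6a_M = 0, so a_M = 61/6 + (5/6)a_R.
The game is symmetric, so in equilibrium a_R = a_M: the reaction function gives (1/6)a_M = 61/6, hence a_M = 61.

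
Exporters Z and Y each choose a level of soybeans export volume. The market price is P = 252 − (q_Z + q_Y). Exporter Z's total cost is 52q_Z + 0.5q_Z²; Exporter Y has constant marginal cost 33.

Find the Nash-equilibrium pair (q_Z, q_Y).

36.2, 91.4

Exporter Z's profit: π = q_Z(252 − (q_Z + q_Y)) − 52q_Z − 0.5q_Z².
∂π/∂q_Z = 200 − 3q_Z − q_Y = 0, so q_Z = 200/3 − (1/3)q_Y.
For Y: ∂π/∂q_Y = 219 − 2q_Y − q_Z = 0 ⇒ q_Y = 109.5 − 0.5q_Z.
Solving the two reaction functions simultaneously: (1 − (−1/3)(−0.5))q_Z = 200/3 − (1/3)·109.5, so (5/6)q_Z = 181/6 and q_Z = 36.2.
Then q_Y = 109.5 − 0.5·36.2 = 91.4.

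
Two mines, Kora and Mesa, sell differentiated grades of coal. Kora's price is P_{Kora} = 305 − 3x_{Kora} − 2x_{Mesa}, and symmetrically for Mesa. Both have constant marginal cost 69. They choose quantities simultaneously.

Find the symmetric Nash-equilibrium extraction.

Mine Kora's profit: π = x_{Kora}(305 − 3x_{Kora} − 2x_{Mesa}) − 69x_{Kora}.
∂π/∂x_{Kora} = 236 − 6x_{Kora} − 2x_{Mesa} = 0 ⇒ x_{Kora} = 118/3 − (1/3)x_{Mesa}.
Setting x_{Kora} = x_{Mesa} in the reaction function: x_{Kora} = 118/3 − (1/3)x_{Kora}, so x_{Kora} = (118/3) / (4/3) = 29.5.

29.5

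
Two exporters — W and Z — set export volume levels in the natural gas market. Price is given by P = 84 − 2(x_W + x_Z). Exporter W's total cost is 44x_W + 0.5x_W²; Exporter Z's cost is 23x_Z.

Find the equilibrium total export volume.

Exporter W's profit: π = x_W(84 − 2(x_W + x_Z)) − 44x_W − 0.5x_W².
∂π/∂x_W = 40 − 5x_W − 2x_Z = 0, so x_W = 8 − 0.4x_Z.
For Z: ∂π/∂x_Z = 61 − 4x_Z − 2x_W = 0 ⇒ x_Z = 15.25 − 0.5x_W.
Solving the two reaction functions simultaneously: (1 − (−0.4)(−0.5))x_W = 8 − 0.4·15.25, so 0.8x_W = 1.9 and x_W = 2.375.
Then x_Z = 15.25 − 0.5·2.375 = 14.0625.
Total export volume: 2.375 + 14.0625 = 16.4375.

16.4375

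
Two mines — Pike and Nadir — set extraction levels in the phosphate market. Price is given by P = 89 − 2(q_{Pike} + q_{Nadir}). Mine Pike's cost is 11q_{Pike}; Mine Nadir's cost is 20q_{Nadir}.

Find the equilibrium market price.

40

Mine Pike's profit: π = q_{Pike}(89 − 2(q_{Pike} + q_{Nadir})) − 11q_{Pike}.
∂π/∂q_{Pike} = 78 − 4q_{Pike} − 2q_{Nadir} = 0, so q_{Pike} = 19.5 − 0.5q_{Nadir}.
By the same steps for Nadir: q_{Nadir} = 17.25 − 0.5q_{Pike}.
Solving the two reaction functions simultaneously: (1 − (−0.5)(−0.5))q_{Pike} = 19.5 − 0.5·17.25, so 0.75q_{Pike} = 10.875 and q_{Pike} = 14.5.
Then q_{Nadir} = 17.25 − 0.5·14.5 = 10.
Equilibrium price: P = 89 − 2·24.5 = 40.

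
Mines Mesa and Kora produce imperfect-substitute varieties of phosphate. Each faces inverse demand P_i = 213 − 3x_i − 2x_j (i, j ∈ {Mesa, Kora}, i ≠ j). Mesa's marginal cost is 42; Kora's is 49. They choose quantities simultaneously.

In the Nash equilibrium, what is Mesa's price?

107.4375

Mine Mesa's profit: π = x_{Mesa}(213 − 3x_{Mesa} − 2x_{Kora}) − 42x_{Mesa}.
∂π/∂x_{Mesa} = 171 − 6x_{Mesa} − 2x_{Kora} = 0 ⇒ x_{Mesa} = 28.5 − (1/3)x_{Kora}.
Similarly x_{Kora} = 82/3 − (1/3)x_{Mesa}.
Substituting the second reaction function into the first: x_{Mesa} = 28.5 − (1/3)(82/3 − (1/3)x_{Mesa}), which gives (8/9)x_{Mesa} = 349/18 ⇒ x_{Mesa} = 21.8125.
Then x_{Kora} = 82/3 − (1/3)·21.8125 = 20.0625.
P_{Mesa} = 213 − 3·21.8125 − 2·20.0625 = 107.4375.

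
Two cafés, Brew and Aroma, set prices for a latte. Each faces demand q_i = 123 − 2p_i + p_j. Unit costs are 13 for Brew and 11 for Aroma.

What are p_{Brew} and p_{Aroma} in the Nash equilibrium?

49.4, 48.6

Brew's profit: π = (p_{Brew} − 13)(123 − 2p_{Brew} + p_{Aroma}).
∂π/∂p_{Brew} = 149 − 4p_{Brew} + p_{Aroma} = 0 ⇒ p_{Brew} = 37.25 + 0.25p_{Aroma}.
Similarly p_{Aroma} = 36.25 + 0.25p_{Brew}.
Substituting the second reaction function into the first: p_{Brew} = 37.25 + 0.25(36.25 + 0.25p_{Brew}), which gives 0.9375p_{Brew} = 46.3125 ⇒ p_{Brew} = 49.4.
Then p_{Aroma} = 36.25 + 0.25·49.4 = 48.6.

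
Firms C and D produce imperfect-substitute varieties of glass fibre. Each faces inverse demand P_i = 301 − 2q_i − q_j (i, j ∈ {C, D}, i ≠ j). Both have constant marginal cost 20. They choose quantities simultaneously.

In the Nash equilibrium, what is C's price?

132.4

Firm C's profit: π = q_C(301 − 2q_C − q_D) − 20q_C.
∂π/∂q_C = 281 − 4q_C − q_D = 0 ⇒ q_C = 70.25 − 0.25q_D.
Setting q_C = q_D in the reaction function: q_C = 70.25 − 0.25q_C, so q_C = 70.25 / 1.25 = 56.2.
P_C = 301 − 2·56.2 − 56.2 = 132.4.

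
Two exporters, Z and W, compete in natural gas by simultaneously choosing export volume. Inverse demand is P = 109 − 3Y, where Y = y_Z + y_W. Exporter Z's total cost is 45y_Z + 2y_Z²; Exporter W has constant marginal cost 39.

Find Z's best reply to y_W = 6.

4.6

Exporter Z's profit: π = y_Z(109 − 3(y_Z + y_W)) − 45y_Z − 2y_Z².
∂π/∂y_Z = 64 − 10y_Z − 3y_W = 0, so y_Z = 6.4 − 0.3y_W.
At y_W = 6: y_Z = 6.4 − 0.3·6 = 4.6.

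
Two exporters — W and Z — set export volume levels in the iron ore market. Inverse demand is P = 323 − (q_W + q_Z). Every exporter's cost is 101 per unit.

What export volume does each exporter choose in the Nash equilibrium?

74

Exporter W's profit: π = q_W(323 − (q_W + q_Z)) − 101q_W.
∂π/∂q_W = 222 − 2q_W − q_Z = 0, so q_W = 111 − 0.5q_Z.
The game is symmetric, so in equilibrium q_Z = q_W: the reaction function gives 1.5q_W = 111, hence q_W = 74.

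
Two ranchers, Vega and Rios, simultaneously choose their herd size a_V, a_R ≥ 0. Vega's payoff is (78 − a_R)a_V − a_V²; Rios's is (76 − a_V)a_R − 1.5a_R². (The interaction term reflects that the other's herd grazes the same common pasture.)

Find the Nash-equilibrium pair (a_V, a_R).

31.6, 14.8

Expanding Vega's payoff: 78a_V − a_Ra_V − a_V².
∂π/∂a_V = 78 − a_R − 2a_V = 0, so a_V = 39 − 0.5a_R.
Likewise for Rios: a_R = 76/3 − (1/3)a_V.
Solving the two reaction functions simultaneously: (1 − (−0.5)(−1/3))a_V = 39 − 0.5·(76/3), so (5/6)a_V = 79/3 and a_V = 31.6.
Then a_R = 76/3 − (1/3)·31.6 = 14.8.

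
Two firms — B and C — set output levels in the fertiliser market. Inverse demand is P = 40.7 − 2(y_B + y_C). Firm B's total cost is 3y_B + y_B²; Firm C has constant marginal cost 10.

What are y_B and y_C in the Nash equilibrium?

4.47, 5.44

Firm B's profit: π = y_B(40.7 − 2(y_B + y_C)) − 3y_B − y_B².
∂π/∂y_B = 37.7 − 6y_B − 2y_C = 0, so y_B = 377/60 − (1/3)y_C.
For C: ∂π/∂y_C = 30.7 − 4y_C − 2y_B = 0 ⇒ y_C = 7.675 − 0.5y_B.
Substituting the second reaction function into the first: y_B = 377/60 − (1/3)(7.675 − 0.5y_B), which gives (5/6)y_B = 3.725 ⇒ y_B = 4.47.
Then y_C = 7.675 − 0.5·4.47 = 5.44.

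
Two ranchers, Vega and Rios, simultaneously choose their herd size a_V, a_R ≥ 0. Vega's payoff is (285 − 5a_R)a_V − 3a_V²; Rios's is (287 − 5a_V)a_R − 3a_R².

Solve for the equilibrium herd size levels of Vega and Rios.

Expanding Vega's payoff: 285a_V − 5a_Ra_V − 3a_V².
∂π/∂a_V = 285 − 5a_R − 6a_V = 0, so a_V = 47.5 − (5/6)a_R.
Likewise for Rios: a_R = 287/6 − (5/6)a_V.
Substituting the second reaction function into the first: a_V = 47.5 − (5/6)(287/6 − (5/6)a_V), which gives (11/36)a_V = 275/36 ⇒ a_V = 25.
Then a_R = 287/6 − (5/6)·25 = 27.

25, 27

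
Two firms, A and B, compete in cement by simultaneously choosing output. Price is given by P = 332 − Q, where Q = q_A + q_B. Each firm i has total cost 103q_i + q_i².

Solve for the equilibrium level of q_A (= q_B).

45.8

Firm A's profit: π = q_A(332 − (q_A + q_B)) − 103q_A − q_A².
∂π/∂q_A = 229 − 4q_A − q_B = 0, so q_A = 57.25 − 0.25q_B.
The game is symmetric, so in equilibrium q_B = q_A: the reaction function gives 1.25q_A = 57.25, hence q_A = 45.8.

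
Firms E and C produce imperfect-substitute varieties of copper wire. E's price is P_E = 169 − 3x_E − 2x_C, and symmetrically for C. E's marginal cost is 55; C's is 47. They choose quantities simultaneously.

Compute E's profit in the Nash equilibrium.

567.1875

Firm E's profit: π = x_E(169 − 3x_E − 2x_C) − 55x_E.
∂π/∂x_E = 114 − 6x_E − 2x_C = 0 ⇒ x_E = 19 − (1/3)x_C.
Similarly x_C = 61/3 − (1/3)x_E.
Substituting the second reaction function into the first: x_E = 19 − (1/3)(61/3 − (1/3)x_E), which gives (8/9)x_E = 110/9 ⇒ x_E = 13.75.
Then x_C = 61/3 − (1/3)·13.75 = 15.75.
P_E = 169 − 3·13.75 − 2·15.75 = 96.25.
Profit = (96.25 − 55)·13.75 = 567.1875.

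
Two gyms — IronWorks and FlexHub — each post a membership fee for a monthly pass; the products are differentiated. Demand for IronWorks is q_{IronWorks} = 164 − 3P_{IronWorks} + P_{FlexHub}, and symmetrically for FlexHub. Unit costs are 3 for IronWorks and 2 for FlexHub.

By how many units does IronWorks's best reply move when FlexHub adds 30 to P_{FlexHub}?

5

IronWorks's profit: π = (P_{IronWorks} − 3)(164 − 3P_{IronWorks} + P_{FlexHub}).
∂π/∂P_{IronWorks} = 173 − 6P_{IronWorks} + P_{FlexHub} = 0 ⇒ P_{IronWorks} = 173/6 + (1/6)P_{FlexHub}.
The reaction-function slope is 1/6, so a 30-unit rise in P_{FlexHub} moves P_{IronWorks} by 1/6 × 30 = 5. IronWorks's best response rises — the actions are strategic complements.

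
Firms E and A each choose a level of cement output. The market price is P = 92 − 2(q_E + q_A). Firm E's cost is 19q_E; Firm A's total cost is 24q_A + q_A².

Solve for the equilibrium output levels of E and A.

Firm E's profit: π = q_E(92 − 2(q_E + q_A)) − 19q_E.
∂π/∂q_E = 73 − 4q_E − 2q_A = 0, so q_E = 18.25 − 0.5q_A.
For A: ∂π/∂q_A = 68 − 6q_A − 2q_E = 0 ⇒ q_A = 34/3 − (1/3)q_E.
Solving the two reaction functions simultaneously: (1 − (−0.5)(−1/3))q_E = 18.25 − 0.5·(34/3), so (5/6)q_E = 151/12 and q_E = 15.1.
Then q_A = 34/3 − (1/3)·15.1 = 6.3.

15.1, 6.3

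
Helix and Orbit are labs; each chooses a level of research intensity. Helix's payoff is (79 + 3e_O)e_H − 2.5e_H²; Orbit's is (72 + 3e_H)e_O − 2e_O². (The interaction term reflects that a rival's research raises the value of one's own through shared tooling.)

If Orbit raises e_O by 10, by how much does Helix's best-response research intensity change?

Expanding Helix's payoff: 79e_H + 3e_Oe_H − 2.5e_H².
∂π/∂e_H = 79 + 3e_O − 5e_H = 0, so e_H = 15.8 + 0.6e_O.
The reaction-function slope is 0.6, so a 10-unit rise in e_O moves e_H by 0.6 × 10 = 6. Helix's best response rises — the actions are strategic complements.

6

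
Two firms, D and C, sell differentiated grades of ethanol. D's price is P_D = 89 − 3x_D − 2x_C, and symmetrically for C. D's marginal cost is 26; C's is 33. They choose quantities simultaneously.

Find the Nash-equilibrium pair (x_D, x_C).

Firm D's profit: π = x_D(89 − 3x_D − 2x_C) − 26x_D.
∂π/∂x_D = 63 − 6x_D − 2x_C = 0 ⇒ x_D = 10.5 − (1/3)x_C.
Similarly x_C = 28/3 − (1/3)x_D.
Solving the two reaction functions simultaneously: (1 − (−1/3)(−1/3))x_D = 10.5 − (1/3)·(28/3), so (8/9)x_D = 133/18 and x_D = 8.3125.
Then x_C = 28/3 − (1/3)·8.3125 = 6.5625.

8.3125, 6.5625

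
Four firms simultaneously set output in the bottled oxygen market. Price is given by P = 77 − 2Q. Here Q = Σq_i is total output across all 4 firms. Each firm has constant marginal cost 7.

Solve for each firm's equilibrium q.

7

A representative firm's profit is π_i = q_i(77 − 2Q) − 7q_i, with Q = q_i + Σ_{j≠i} q_j.
First-order condition: 70 − 4q_i − 2Σ_{j≠i} q_j = 0.
In a symmetric equilibrium every firm chooses the same q, so Σ_{j≠i} q_j = 3q. The condition becomes 70 − 10q = 0, giving q = 70/10 = 7.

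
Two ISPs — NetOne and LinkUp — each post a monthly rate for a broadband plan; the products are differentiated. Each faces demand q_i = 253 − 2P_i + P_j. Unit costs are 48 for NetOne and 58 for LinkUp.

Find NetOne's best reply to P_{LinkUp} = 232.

145.25

NetOne's profit: π = (P_{NetOne} − 48)(253 − 2P_{NetOne} + P_{LinkUp}).
∂π/∂P_{NetOne} = 349 − 4P_{NetOne} + P_{LinkUp} = 0 ⇒ P_{NetOne} = 87.25 + 0.25P_{LinkUp}.
At P_{LinkUp} = 232: P_{NetOne} = 87.25 + 0.25·232 = 145.25.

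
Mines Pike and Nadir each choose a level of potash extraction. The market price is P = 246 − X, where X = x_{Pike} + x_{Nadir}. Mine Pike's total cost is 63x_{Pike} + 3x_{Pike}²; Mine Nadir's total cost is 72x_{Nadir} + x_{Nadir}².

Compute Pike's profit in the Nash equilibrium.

Mine Pike's profit: π = x_{Pike}(246 − (x_{Pike} + x_{Nadir})) − 63x_{Pike} − 3x_{Pike}².
∂π/∂x_{Pike} = 183 − 8x_{Pike} − x_{Nadir} = 0, so x_{Pike} = 22.875 − 0.125x_{Nadir}.
For Nadir: ∂π/∂x_{Nadir} = 174 − 4x_{Nadir} − x_{Pike} = 0 ⇒ x_{Nadir} = 43.5 − 0.25x_{Pike}.
Plugging x_{Nadir} into Pike's best response: x_{Pike} = 22.875 − 0.125(43.5 − 0.25x_{Pike}) ⇒ (31/32)x_{Pike} = 17.4375, so x_{Pike} = 18.
Then x_{Nadir} = 43.5 − 0.25·18 = 39.
Price P = 246 − 57 = 189.
Pike's profit: (189 − 63)·18 − 3(18)² = 1296.

1296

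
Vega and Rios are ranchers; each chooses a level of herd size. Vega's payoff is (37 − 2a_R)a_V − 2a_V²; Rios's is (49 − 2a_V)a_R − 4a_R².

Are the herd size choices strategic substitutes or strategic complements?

Expanding Vega's payoff: 37a_V − 2a_Ra_V − 2a_V².
∂π/∂a_V = 37 − 2a_R − 4a_V = 0, so a_V = 9.25 − 0.5a_R.
The best-response slope da_V/da_R = −0.5 < 0: the reaction function is downward-sloping, so the choices are strategic substitutes.

strategic substitutes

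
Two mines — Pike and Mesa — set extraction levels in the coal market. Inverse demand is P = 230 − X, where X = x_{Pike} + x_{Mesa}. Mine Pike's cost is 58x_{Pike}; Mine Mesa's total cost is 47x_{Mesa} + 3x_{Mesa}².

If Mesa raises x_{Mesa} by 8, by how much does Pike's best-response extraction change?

Mine Pike's profit: π = x_{Pike}(230 − (x_{Pike} + x_{Mesa})) − 58x_{Pike}.
∂π/∂x_{Pike} = 172 − 2x_{Pike} − x_{Mesa} = 0, so x_{Pike} = 86 − 0.5x_{Mesa}.
The reaction-function slope is −0.5, so an 8-unit rise in x_{Mesa} moves x_{Pike} by −0.5 × 8 = −4. Pike's best response falls — the actions are strategic substitutes.

-4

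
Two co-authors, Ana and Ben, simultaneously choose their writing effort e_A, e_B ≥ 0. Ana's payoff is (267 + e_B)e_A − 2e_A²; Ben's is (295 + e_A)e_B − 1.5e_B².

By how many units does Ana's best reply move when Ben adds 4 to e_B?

Expanding Ana's payoff: 267e_A + e_Be_A − 2e_A².
∂π/∂e_A = 267 + e_B − 4e_A = 0, so e_A = 66.75 + 0.25e_B.
The reaction-function slope is 0.25, so a 4-unit rise in e_B moves e_A by 0.25 × 4 = 1. Ana's best response rises — the actions are strategic complements.

1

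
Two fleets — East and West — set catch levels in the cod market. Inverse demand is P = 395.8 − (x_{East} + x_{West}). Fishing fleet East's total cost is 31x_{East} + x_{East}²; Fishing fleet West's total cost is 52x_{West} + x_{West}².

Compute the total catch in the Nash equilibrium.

Fishing fleet East's profit: π = x_{East}(395.8 − (x_{East} + x_{West})) − 31x_{East} − x_{East}².
∂π/∂x_{East} = 364.8 − 4x_{East} − x_{West} = 0, so x_{East} = 91.2 − 0.25x_{West}.
By the same steps for West: x_{West} = 85.95 − 0.25x_{East}.
Solving the two reaction functions simultaneously: (1 − (−0.25)(−0.25))x_{East} = 91.2 − 0.25·85.95, so 0.9375x_{East} = 69.7125 and x_{East} = 74.36.
Then x_{West} = 85.95 − 0.25·74.36 = 67.36.
Total catch: 74.36 + 67.36 = 141.72.

141.72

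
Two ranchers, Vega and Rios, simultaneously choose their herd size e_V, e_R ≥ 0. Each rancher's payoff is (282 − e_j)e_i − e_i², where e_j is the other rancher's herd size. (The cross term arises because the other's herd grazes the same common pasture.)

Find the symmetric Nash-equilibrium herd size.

Vega's payoff is (282 − e_R)e_V − e_V².
∂π/∂e_V = 282 − e_R − 2e_V = 0, so e_V = 141 − 0.5e_R.
By symmetry e_R = e_V; substituting into the reaction function, 1.5e_V = 141 and e_V = 94.

94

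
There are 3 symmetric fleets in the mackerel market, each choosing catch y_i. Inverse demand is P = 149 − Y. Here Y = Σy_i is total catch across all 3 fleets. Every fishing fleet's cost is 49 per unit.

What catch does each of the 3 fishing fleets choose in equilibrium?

25

A representative fishing fleet's profit is π_i = y_i(149 − Y) − 49y_i, with Y = y_i + Σ_{j≠i} y_j.
First-order condition: 100 − 2y_i − Σ_{j≠i} y_j = 0.
In a symmetric equilibrium every fishing fleet chooses the same y, so Σ_{j≠i} y_j = 2y. The condition becomes 100 − 4y = 0, giving y = 100/4 = 25.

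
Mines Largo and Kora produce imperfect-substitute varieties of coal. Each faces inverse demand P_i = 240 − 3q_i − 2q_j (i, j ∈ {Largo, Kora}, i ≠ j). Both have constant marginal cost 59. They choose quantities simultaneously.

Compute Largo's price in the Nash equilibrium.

Mine Largo's profit: π = q_{Largo}(240 − 3q_{Largo} − 2q_{Kora}) − 59q_{Largo}.
∂π/∂q_{Largo} = 181 − 6q_{Largo} − 2q_{Kora} = 0 ⇒ q_{Largo} = 181/6 − (1/3)q_{Kora}.
The game is symmetric, so in equilibrium q_{Kora} = q_{Largo}: the reaction function gives (4/3)q_{Largo} = 181/6, hence q_{Largo} = 22.625.
P_{Largo} = 240 − 3·22.625 − 2·22.625 = 126.875.

126.875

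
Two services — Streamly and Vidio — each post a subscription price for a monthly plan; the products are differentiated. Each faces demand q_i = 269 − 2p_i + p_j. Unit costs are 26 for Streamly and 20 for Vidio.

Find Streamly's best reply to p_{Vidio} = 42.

Streamly's profit: π = (p_{Streamly} − 26)(269 − 2p_{Streamly} + p_{Vidio}).
∂π/∂p_{Streamly} = 321 − 4p_{Streamly} + p_{Vidio} = 0 ⇒ p_{Streamly} = 80.25 + 0.25p_{Vidio}.
At p_{Vidio} = 42: p_{Streamly} = 80.25 + 0.25·42 = 90.75.

90.75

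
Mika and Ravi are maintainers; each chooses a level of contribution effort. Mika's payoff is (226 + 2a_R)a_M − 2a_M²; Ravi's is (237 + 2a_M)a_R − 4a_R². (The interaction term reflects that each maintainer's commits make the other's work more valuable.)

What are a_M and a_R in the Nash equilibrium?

Expanding Mika's payoff: 226a_M + 2a_Ra_M − 2a_M².
∂π/∂a_M = 226 + 2a_R − 4a_M = 0, so a_M = 56.5 + 0.5a_R.
Likewise for Ravi: a_R = 29.625 + 0.25a_M.
Plugging a_R into Mika's best response: a_M = 56.5 + 0.5(29.625 + 0.25a_M) ⇒ 0.875a_M = 71.3125, so a_M = 81.5.
Then a_R = 29.625 + 0.25·81.5 = 50.

81.5, 50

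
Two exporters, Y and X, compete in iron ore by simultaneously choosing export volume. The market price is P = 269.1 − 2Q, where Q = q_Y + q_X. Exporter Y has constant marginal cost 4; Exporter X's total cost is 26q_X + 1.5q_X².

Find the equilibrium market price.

Exporter Y's profit: π = q_Y(269.1 − 2(q_Y + q_X)) − 4q_Y.
∂π/∂q_Y = 265.1 − 4q_Y − 2q_X = 0, so q_Y = 66.275 − 0.5q_X.
For X: ∂π/∂q_X = 243.1 − 7q_X − 2q_Y = 0 ⇒ q_X = 2431/70 − (2/7)q_Y.
Substituting the second reaction function into the first: q_Y = 66.275 − 0.5(2431/70 − (2/7)q_Y), which gives (6/7)q_Y = 2739/56 ⇒ q_Y = 57.0625.
Then q_X = 2431/70 − (2/7)·57.0625 = 18.425.
Equilibrium price: P = 269.1 − 2·75.4875 = 118.125.

118.125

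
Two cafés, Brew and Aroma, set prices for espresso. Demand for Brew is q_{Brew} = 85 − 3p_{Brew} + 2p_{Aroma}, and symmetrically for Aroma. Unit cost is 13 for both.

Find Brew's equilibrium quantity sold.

Brew's profit: π = (p_{Brew} − 13)(85 − 3p_{Brew} + 2p_{Aroma}).
∂π/∂p_{Brew} = 124 − 6p_{Brew} + 2p_{Aroma} = 0 ⇒ p_{Brew} = 62/3 + (1/3)p_{Aroma}.
Setting p_{Brew} = p_{Aroma} in the reaction function: p_{Brew} = 62/3 + (1/3)p_{Brew}, so p_{Brew} = (62/3) / (2/3) = 31.
q_{Brew} = 85 − 3·31 + 2·31 = 54.

54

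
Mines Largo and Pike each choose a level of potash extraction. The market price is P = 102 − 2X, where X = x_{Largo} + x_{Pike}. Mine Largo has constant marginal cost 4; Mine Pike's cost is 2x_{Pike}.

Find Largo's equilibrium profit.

Mine Largo's profit: π = x_{Largo}(102 − 2(x_{Largo} + x_{Pike})) − 4x_{Largo}.
∂π/∂x_{Largo} = 98 − 4x_{Largo} − 2x_{Pike} = 0, so x_{Largo} = 24.5 − 0.5x_{Pike}.
By the same steps for Pike: x_{Pike} = 25 − 0.5x_{Largo}.
Substituting the second reaction function into the first: x_{Largo} = 24.5 − 0.5(25 − 0.5x_{Largo}), which gives 0.75x_{Largo} = 12 ⇒ x_{Largo} = 16.
Then x_{Pike} = 25 − 0.5·16 = 17.
Price P = 102 − 2·33 = 36.
Largo's profit: (36 − 4)·16 = 512.

512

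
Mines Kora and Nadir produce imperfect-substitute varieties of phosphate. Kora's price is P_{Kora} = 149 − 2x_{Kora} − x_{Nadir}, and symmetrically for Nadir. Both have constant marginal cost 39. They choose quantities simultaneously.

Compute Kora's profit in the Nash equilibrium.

968

Mine Kora's profit: π = x_{Kora}(149 − 2x_{Kora} − x_{Nadir}) − 39x_{Kora}.
∂π/∂x_{Kora} = 110 − 4x_{Kora} − x_{Nadir} = 0 ⇒ x_{Kora} = 27.5 − 0.25x_{Nadir}.
The game is symmetric, so in equilibrium x_{Nadir} = x_{Kora}: the reaction function gives 1.25x_{Kora} = 27.5, hence x_{Kora} = 22.
P_{Kora} = 149 − 2·22 − 22 = 83.
Profit = (83 − 39)·22 = 968.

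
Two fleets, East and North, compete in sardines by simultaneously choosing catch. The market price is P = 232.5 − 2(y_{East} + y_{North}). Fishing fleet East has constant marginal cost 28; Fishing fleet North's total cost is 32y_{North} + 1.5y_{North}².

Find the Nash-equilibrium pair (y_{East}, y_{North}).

Fishing fleet East's profit: π = y_{East}(232.5 − 2(y_{East} + y_{North})) − 28y_{East}.
∂π/∂y_{East} = 204.5 − 4y_{East} − 2y_{North} = 0, so y_{East} = 51.125 − 0.5y_{North}.
For North: ∂π/∂y_{North} = 200.5 − 7y_{North} − 2y_{East} = 0 ⇒ y_{North} = 401/14 − (2/7)y_{East}.
Solving the two reaction functions simultaneously: (1 − (−0.5)(−2/7))y_{East} = 51.125 − 0.5·(401/14), so (6/7)y_{East} = 2061/56 and y_{East} = 42.9375.
Then y_{North} = 401/14 − (2/7)·42.9375 = 16.375.

42.9375, 16.375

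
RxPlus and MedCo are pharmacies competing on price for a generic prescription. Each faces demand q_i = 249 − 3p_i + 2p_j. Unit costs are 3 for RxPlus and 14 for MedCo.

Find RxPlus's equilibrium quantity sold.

RxPlus's profit: π = (p_{RxPlus} − 3)(249 − 3p_{RxPlus} + 2p_{MedCo}).
∂π/∂p_{RxPlus} = 258 − 6p_{RxPlus} + 2p_{MedCo} = 0 ⇒ p_{RxPlus} = 43 + (1/3)p_{MedCo}.
Similarly p_{MedCo} = 48.5 + (1/3)p_{RxPlus}.
Plugging p_{MedCo} into RxPlus's best response: p_{RxPlus} = 43 + (1/3)(48.5 + (1/3)p_{RxPlus}) ⇒ (8/9)p_{RxPlus} = 355/6, so p_{RxPlus} = 66.5625.
Then p_{MedCo} = 48.5 + (1/3)·66.5625 = 70.6875.
q_{RxPlus} = 249 − 3·66.5625 + 2·70.6875 = 190.6875.

190.6875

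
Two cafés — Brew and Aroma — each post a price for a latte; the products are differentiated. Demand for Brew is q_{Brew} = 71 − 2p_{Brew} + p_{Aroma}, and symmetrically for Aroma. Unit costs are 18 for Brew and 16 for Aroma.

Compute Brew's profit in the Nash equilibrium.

605.52

Brew's profit: π = (p_{Brew} − 18)(71 − 2p_{Brew} + p_{Aroma}).
∂π/∂p_{Brew} = 107 − 4p_{Brew} + p_{Aroma} = 0 ⇒ p_{Brew} = 26.75 + 0.25p_{Aroma}.
Similarly p_{Aroma} = 25.75 + 0.25p_{Brew}.
Solving the two reaction functions simultaneously: (1 − (0.25)(0.25))p_{Brew} = 26.75 + 0.25·25.75, so 0.9375p_{Brew} = 33.1875 and p_{Brew} = 35.4.
Then p_{Aroma} = 25.75 + 0.25·35.4 = 34.6.
q_{Brew} = 71 − 2·35.4 + 34.6 = 34.8.
Profit = (35.4 − 18)·34.8 = 605.52.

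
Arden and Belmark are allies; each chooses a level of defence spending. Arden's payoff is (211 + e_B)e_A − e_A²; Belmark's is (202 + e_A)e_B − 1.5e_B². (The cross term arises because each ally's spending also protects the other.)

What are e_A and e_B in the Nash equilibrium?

167, 123

Expanding Arden's payoff: 211e_A + e_Be_A − e_A².
∂π/∂e_A = 211 + e_B − 2e_A = 0, so e_A = 105.5 + 0.5e_B.
Likewise for Belmark: e_B = 202/3 + (1/3)e_A.
Solving the two reaction functions simultaneously: (1 − (0.5)(1/3))e_A = 105.5 + 0.5·(202/3), so (5/6)e_A = 835/6 and e_A = 167.
Then e_B = 202/3 + (1/3)·167 = 123.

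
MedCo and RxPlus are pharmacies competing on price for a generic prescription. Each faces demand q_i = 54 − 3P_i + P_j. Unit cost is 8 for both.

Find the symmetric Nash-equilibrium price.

MedCo's profit: π = (P_{MedCo} − 8)(54 − 3P_{MedCo} + P_{RxPlus}).
∂π/∂P_{MedCo} = 78 − 6P_{MedCo} + P_{RxPlus} = 0 ⇒ P_{MedCo} = 13 + (1/6)P_{RxPlus}.
The game is symmetric, so in equilibrium P_{RxPlus} = P_{MedCo}: the reaction function gives (5/6)P_{MedCo} = 13, hence P_{MedCo} = 15.6.

15.6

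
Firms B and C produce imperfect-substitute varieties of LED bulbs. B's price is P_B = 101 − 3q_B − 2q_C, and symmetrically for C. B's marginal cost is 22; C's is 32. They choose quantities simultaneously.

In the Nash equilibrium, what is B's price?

Firm B's profit: π = q_B(101 − 3q_B − 2q_C) − 22q_B.
∂π/∂q_B = 79 − 6q_B − 2q_C = 0 ⇒ q_B = 79/6 − (1/3)q_C.
Similarly q_C = 11.5 − (1/3)q_B.
Solving the two reaction functions simultaneously: (1 − (−1/3)(−1/3))q_B = 79/6 − (1/3)·11.5, so (8/9)q_B = 28/3 and q_B = 10.5.
Then q_C = 11.5 − (1/3)·10.5 = 8.
P_B = 101 − 3·10.5 − 2·8 = 53.5.

53.5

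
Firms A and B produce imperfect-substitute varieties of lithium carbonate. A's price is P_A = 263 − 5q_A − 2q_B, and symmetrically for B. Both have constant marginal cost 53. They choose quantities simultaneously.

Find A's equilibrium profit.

Firm A's profit: π = q_A(263 − 5q_A − 2q_B) − 53q_A.
∂π/∂q_A = 210 − 10q_A − 2q_B = 0 ⇒ q_A = 21 − 0.2q_B.
By symmetry q_B = q_A; substituting into the reaction function, 1.2q_A = 21 and q_A = 17.5.
P_A = 263 − 5·17.5 − 2·17.5 = 140.5.
Profit = (140.5 − 53)·17.5 = 1531.25.

1531.25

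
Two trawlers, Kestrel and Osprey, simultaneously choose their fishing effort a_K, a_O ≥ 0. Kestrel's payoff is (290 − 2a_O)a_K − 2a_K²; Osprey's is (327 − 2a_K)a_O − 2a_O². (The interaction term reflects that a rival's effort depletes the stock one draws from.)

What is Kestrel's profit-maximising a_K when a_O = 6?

69.5

Expanding Kestrel's payoff: 290a_K − 2a_Oa_K − 2a_K².
∂π/∂a_K = 290 − 2a_O − 4a_K = 0, so a_K = 72.5 − 0.5a_O.
At a_O = 6: a_K = 72.5 − 0.5·6 = 69.5.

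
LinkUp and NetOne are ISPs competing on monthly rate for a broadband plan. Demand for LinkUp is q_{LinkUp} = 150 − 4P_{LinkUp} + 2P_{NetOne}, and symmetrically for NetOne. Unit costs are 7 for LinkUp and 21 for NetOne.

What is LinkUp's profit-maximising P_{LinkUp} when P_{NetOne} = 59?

37

LinkUp's profit: π = (P_{LinkUp} − 7)(150 − 4P_{LinkUp} + 2P_{NetOne}).
∂π/∂P_{LinkUp} = 178 − 8P_{LinkUp} + 2P_{NetOne} = 0 ⇒ P_{LinkUp} = 22.25 + 0.25P_{NetOne}.
At P_{NetOne} = 59: P_{LinkUp} = 22.25 + 0.25·59 = 37.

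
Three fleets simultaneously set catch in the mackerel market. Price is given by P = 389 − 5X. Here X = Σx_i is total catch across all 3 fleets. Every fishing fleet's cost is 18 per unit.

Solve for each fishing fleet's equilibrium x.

18.55

A representative fishing fleet's profit is π_i = x_i(389 − 5X) − 18x_i, with X = x_i + Σ_{j≠i} x_j.
First-order condition: 371 − 10x_i − 5Σ_{j≠i} x_j = 0.
In a symmetric equilibrium every fishing fleet chooses the same x, so Σ_{j≠i} x_j = 2x. The condition becomes 371 − 20x = 0, giving x = 371/20 = 18.55.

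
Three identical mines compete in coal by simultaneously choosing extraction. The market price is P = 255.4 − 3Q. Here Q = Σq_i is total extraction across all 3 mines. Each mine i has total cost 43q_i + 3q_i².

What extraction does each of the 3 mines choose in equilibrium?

A representative mine's profit is π_i = q_i(255.4 − 3Q) − 43q_i − 3q_i², with Q = q_i + Σ_{j≠i} q_j.
First-order condition: 212.4 − 12q_i − 3Σ_{j≠i} q_j = 0.
With identical mines, set every q_j = q: then 212.4 − 12q − 6q = 0, i.e. q = 212.4/18 = 11.8.

11.8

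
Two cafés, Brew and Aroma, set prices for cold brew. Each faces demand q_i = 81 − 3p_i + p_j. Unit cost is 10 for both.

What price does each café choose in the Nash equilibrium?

22.2

Brew's profit: π = (p_{Brew} − 10)(81 − 3p_{Brew} + p_{Aroma}).
∂π/∂p_{Brew} = 111 − 6p_{Brew} + p_{Aroma} = 0 ⇒ p_{Brew} = 18.5 + (1/6)p_{Aroma}.
The game is symmetric, so in equilibrium p_{Aroma} = p_{Brew}: the reaction function gives (5/6)p_{Brew} = 18.5, hence p_{Brew} = 22.2.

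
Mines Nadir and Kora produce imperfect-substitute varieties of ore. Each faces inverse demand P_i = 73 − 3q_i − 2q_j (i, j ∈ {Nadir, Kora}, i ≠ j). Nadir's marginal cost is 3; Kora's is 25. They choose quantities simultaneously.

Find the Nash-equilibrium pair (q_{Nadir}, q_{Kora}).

10.125, 4.625

Mine Nadir's profit: π = q_{Nadir}(73 − 3q_{Nadir} − 2q_{Kora}) − 3q_{Nadir}.
∂π/∂q_{Nadir} = 70 − 6q_{Nadir} − 2q_{Kora} = 0 ⇒ q_{Nadir} = 35/3 − (1/3)q_{Kora}.
Similarly q_{Kora} = 8 − (1/3)q_{Nadir}.
Substituting the second reaction function into the first: q_{Nadir} = 35/3 − (1/3)(8 − (1/3)q_{Nadir}), which gives (8/9)q_{Nadir} = 9 ⇒ q_{Nadir} = 10.125.
Then q_{Kora} = 8 − (1/3)·10.125 = 4.625.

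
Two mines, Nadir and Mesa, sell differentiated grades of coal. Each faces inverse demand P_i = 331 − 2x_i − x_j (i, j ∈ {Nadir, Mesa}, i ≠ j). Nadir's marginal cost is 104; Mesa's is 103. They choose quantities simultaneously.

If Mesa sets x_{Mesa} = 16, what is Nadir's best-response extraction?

52.75

Mine Nadir's profit: π = x_{Nadir}(331 − 2x_{Nadir} − x_{Mesa}) − 104x_{Nadir}.
∂π/∂x_{Nadir} = 227 − 4x_{Nadir} − x_{Mesa} = 0 ⇒ x_{Nadir} = 56.75 − 0.25x_{Mesa}.
At x_{Mesa} = 16: x_{Nadir} = 56.75 − 0.25·16 = 52.75.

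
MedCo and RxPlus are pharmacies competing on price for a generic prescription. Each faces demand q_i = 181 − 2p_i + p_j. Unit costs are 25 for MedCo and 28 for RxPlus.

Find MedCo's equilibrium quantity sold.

104.8

MedCo's profit: π = (p_{MedCo} − 25)(181 − 2p_{MedCo} + p_{RxPlus}).
∂π/∂p_{MedCo} = 231 − 4p_{MedCo} + p_{RxPlus} = 0 ⇒ p_{MedCo} = 57.75 + 0.25p_{RxPlus}.
Similarly p_{RxPlus} = 59.25 + 0.25p_{MedCo}.
Solving the two reaction functions simultaneously: (1 − (0.25)(0.25))p_{MedCo} = 57.75 + 0.25·59.25, so 0.9375p_{MedCo} = 72.5625 and p_{MedCo} = 77.4.
Then p_{RxPlus} = 59.25 + 0.25·77.4 = 78.6.
q_{MedCo} = 181 − 2·77.4 + 78.6 = 104.8.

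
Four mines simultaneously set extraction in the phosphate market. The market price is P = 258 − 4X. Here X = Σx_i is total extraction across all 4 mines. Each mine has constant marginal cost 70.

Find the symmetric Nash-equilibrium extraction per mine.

9.4

A representative mine's profit is π_i = x_i(258 − 4X) − 70x_i, with X = x_i + Σ_{j≠i} x_j.
First-order condition: 188 − 8x_i − 4Σ_{j≠i} x_j = 0.
Imposing symmetry (x_j = x for all j) turns Σ_{j≠i} x_j into 3x, so 188 = 20x and x = 9.4.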